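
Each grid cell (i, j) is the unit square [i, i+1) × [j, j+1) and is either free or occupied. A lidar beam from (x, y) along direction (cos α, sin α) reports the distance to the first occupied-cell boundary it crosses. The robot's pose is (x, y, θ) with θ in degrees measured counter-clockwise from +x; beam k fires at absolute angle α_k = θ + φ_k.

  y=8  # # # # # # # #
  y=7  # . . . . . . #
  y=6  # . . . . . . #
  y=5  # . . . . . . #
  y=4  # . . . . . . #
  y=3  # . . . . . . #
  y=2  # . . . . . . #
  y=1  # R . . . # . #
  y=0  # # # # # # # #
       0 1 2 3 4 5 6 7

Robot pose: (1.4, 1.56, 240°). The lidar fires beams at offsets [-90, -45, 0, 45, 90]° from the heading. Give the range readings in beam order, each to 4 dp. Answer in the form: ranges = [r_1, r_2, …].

ranges = [0.4619, 0.4141, 0.6466, 0.5798, 1.1200]

beam 1: φ=-90°, α=150°
  d=(-0.8660,0.5000)  start (1,1)  tX=0.4619 tY=0.8800  stride 1/|dx|=1.1547 1/|dy|=2.0000
    cross x-line → (0,1), t=0.4619 (wall)
  → r_1 = 0.4619
beam 2: φ=-45°, α=195°
  d=(-0.9659,-0.2588)  start (1,1)  tX=0.4141 tY=2.1637  stride 1/|dx|=1.0353 1/|dy|=3.8637
    cross x-line → (0,1), t=0.4141 (wall)
  → r_2 = 0.4141
beam 3: φ=0°, α=240°
  d=(-0.5000,-0.8660)  start (1,1)  tX=0.8000 tY=0.6466  stride 1/|dx|=2.0000 1/|dy|=1.1547
    cross y-line → (1,0), t=0.6466 (wall)
  → r_3 = 0.6466
beam 4: φ=45°, α=285°
  d=(0.2588,-0.9659)  start (1,1)  tX=2.3182 tY=0.5798  stride 1/|dx|=3.8637 1/|dy|=1.0353
    cross y-line → (1,0), t=0.5798 (wall)
  → r_4 = 0.5798
beam 5: φ=90°, α=330°
  d=(0.8660,-0.5000)  start (1,1)  tX=0.6928 tY=1.1200  stride 1/|dx|=1.1547 1/|dy|=2.0000
    cross x-line → (2,1), t=0.6928
    cross y-line → (2,0), t=1.1200 (wall)
  → r_5 = 1.1200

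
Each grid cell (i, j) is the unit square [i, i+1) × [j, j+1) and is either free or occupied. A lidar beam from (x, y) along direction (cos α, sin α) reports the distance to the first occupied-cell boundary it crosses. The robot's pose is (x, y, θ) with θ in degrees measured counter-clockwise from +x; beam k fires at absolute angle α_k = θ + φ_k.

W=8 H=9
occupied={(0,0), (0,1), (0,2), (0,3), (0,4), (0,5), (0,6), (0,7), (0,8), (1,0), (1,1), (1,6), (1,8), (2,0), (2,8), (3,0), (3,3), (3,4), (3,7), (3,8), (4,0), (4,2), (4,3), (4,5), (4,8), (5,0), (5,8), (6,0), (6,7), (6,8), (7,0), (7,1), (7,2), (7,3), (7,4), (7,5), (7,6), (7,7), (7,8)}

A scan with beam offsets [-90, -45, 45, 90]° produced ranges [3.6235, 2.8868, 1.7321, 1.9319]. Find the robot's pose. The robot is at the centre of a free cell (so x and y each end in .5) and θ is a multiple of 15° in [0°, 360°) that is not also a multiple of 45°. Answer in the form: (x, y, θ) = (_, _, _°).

(x, y, θ) = (2.5, 3.5, 165°)

The pose lattice has 33·16 = 528 candidates. Test each by forward raycasting.
  (5.5, 5.5, 30°): beam 1 = 3.0000 ≠ 3.6235 ✗
  (2.5, 4.5, 30°): beam 1 = 1.0000 ≠ 3.6235 ✗
  (5.5, 6.5, 300°): beam 1 = 1.0000 ≠ 3.6235 ✗
  (1.5, 7.5, 60°): beam 1 = 3.0000 ≠ 3.6235 ✗
  …
  (2.5, 3.5, 165°): r_1=3.6235, r_2=2.8868, r_3=1.7321, r_4=1.9319 — all match ✓
Unique over the lattice → pose = (2.5, 3.5, 165°).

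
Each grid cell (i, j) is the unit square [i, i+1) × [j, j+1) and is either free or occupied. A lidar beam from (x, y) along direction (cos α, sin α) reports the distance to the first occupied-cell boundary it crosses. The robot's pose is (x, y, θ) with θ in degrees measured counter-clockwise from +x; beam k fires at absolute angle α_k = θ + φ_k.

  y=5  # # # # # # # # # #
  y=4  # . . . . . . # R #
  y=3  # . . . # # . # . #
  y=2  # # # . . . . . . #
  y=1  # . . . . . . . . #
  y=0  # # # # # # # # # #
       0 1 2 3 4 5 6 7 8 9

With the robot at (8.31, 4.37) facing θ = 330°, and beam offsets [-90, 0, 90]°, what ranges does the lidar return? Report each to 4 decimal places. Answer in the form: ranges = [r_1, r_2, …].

ranges = [0.6200, 0.7967, 0.7275]

beam 1: φ=-90°, α=240°
  direction (-0.5000, -0.8660); cell (8,4); t to first gridline: x 0.6200, y 0.4272 (then +2.0000 / +1.1547)
    (8,3) via y @ 0.4272
    (7,3) via x @ 0.6200  # hit
  → r_1 = 0.6200
beam 2: φ=0°, α=330°
  direction (0.8660, -0.5000); cell (8,4); t to first gridline: x 0.7967, y 0.7400 (then +1.1547 / +2.0000)
    (8,3) via y @ 0.7400
    (9,3) via x @ 0.7967  # hit
  → r_2 = 0.7967
beam 3: φ=90°, α=60°
  direction (0.5000, 0.8660); cell (8,4); t to first gridline: x 1.3800, y 0.7275 (then +2.0000 / +1.1547)
    (8,5) via y @ 0.7275  # hit
  → r_3 = 0.7275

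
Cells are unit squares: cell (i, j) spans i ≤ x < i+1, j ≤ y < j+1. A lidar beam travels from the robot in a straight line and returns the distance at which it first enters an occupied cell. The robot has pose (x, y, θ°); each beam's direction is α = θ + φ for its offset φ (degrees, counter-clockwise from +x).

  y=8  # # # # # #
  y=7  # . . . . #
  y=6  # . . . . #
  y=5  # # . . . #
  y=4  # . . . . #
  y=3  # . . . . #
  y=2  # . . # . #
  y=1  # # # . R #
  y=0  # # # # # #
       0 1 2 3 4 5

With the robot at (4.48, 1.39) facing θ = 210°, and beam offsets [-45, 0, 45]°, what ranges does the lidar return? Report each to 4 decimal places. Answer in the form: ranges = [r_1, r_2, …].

beam 1: φ=-45°, α=165°
  cosα=-0.9659 sinα=0.2588 | (4,1) | tMaxX 0.4969 tMaxY 2.3569 | tΔX 1.0353 tΔY 3.8637
    t=0.4969 [x] (3,1)
    t=1.5322 [x] (2,1) — stop
  → r_1 = 1.5322
beam 2: φ=0°, α=210°
  cosα=-0.8660 sinα=-0.5000 | (4,1) | tMaxX 0.5543 tMaxY 0.7800 | tΔX 1.1547 tΔY 2.0000
    t=0.5543 [x] (3,1)
    t=0.7800 [y] (3,0) — stop
  → r_2 = 0.7800
beam 3: φ=45°, α=255°
  cosα=-0.2588 sinα=-0.9659 | (4,1) | tMaxX 1.8546 tMaxY 0.4038 | tΔX 3.8637 tΔY 1.0353
    t=0.4038 [y] (4,0) — stop
  → r_3 = 0.4038

ranges = [1.5322, 0.7800, 0.4038]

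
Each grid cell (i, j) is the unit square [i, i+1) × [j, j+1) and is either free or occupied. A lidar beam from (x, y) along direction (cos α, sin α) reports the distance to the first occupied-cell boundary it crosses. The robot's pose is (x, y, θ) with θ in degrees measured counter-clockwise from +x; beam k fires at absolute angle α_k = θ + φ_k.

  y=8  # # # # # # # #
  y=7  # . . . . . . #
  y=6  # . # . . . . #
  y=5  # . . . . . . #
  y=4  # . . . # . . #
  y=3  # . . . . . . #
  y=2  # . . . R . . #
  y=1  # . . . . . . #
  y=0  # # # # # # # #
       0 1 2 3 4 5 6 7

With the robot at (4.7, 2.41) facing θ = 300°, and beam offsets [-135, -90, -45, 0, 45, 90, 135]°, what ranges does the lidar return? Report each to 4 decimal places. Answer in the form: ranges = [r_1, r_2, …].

ranges = [3.8305, 2.8200, 1.4597, 1.6281, 2.3811, 2.6558, 5.7872]

beam 1: φ=-135°, α=165°
  cosα=-0.9659 sinα=0.2588 | (4,2) | tMaxX 0.7247 tMaxY 2.2796 | tΔX 1.0353 tΔY 3.8637
    t=0.7247 [x] (3,2)
    t=1.7600 [x] (2,2)
    t=2.2796 [y] (2,3)
    t=2.7952 [x] (1,3)
    t=3.8305 [x] (0,3) — stop
  → r_1 = 3.8305
beam 2: φ=-90°, α=210°
  cosα=-0.8660 sinα=-0.5000 | (4,2) | tMaxX 0.8083 tMaxY 0.8200 | tΔX 1.1547 tΔY 2.0000
    t=0.8083 [x] (3,2)
    t=0.8200 [y] (3,1)
    t=1.9630 [x] (2,1)
    t=2.8200 [y] (2,0) — stop
  → r_2 = 2.8200
beam 3: φ=-45°, α=255°
  cosα=-0.2588 sinα=-0.9659 | (4,2) | tMaxX 2.7046 tMaxY 0.4245 | tΔX 3.8637 tΔY 1.0353
    t=0.4245 [y] (4,1)
    t=1.4597 [y] (4,0) — stop
  → r_3 = 1.4597
beam 4: φ=0°, α=300°
  cosα=0.5000 sinα=-0.8660 | (4,2) | tMaxX 0.6000 tMaxY 0.4734 | tΔX 2.0000 tΔY 1.1547
    t=0.4734 [y] (4,1)
    t=0.6000 [x] (5,1)
    t=1.6281 [y] (5,0) — stop
  → r_4 = 1.6281
beam 5: φ=45°, α=345°
  cosα=0.9659 sinα=-0.2588 | (4,2) | tMaxX 0.3106 tMaxY 1.5841 | tΔX 1.0353 tΔY 3.8637
    t=0.3106 [x] (5,2)
    t=1.3459 [x] (6,2)
    t=1.5841 [y] (6,1)
    t=2.3811 [x] (7,1) — stop
  → r_5 = 2.3811
beam 6: φ=90°, α=30°
  cosα=0.8660 sinα=0.5000 | (4,2) | tMaxX 0.3464 tMaxY 1.1800 | tΔX 1.1547 tΔY 2.0000
    t=0.3464 [x] (5,2)
    t=1.1800 [y] (5,3)
    t=1.5011 [x] (6,3)
    t=2.6558 [x] (7,3) — stop
  → r_6 = 2.6558
beam 7: φ=135°, α=75°
  cosα=0.2588 sinα=0.9659 | (4,2) | tMaxX 1.1591 tMaxY 0.6108 | tΔX 3.8637 tΔY 1.0353
    t=0.6108 [y] (4,3)
    t=1.1591 [x] (5,3)
    t=1.6461 [y] (5,4)
    t=2.6814 [y] (5,5)
    t=3.7166 [y] (5,6)
    t=4.7519 [y] (5,7)
    t=5.0228 [x] (6,7)
    t=5.7872 [y] (6,8) — stop
  → r_7 = 5.7872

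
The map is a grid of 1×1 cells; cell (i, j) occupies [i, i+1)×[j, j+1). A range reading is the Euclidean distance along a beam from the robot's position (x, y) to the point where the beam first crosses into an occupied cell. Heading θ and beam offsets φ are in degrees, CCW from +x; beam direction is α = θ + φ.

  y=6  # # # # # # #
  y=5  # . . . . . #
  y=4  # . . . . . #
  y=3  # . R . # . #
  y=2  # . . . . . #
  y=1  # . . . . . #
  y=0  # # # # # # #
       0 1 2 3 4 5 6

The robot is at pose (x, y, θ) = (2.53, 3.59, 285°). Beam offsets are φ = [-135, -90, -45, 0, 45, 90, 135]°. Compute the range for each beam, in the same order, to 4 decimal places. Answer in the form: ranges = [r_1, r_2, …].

ranges = [1.7667, 1.5840, 2.9907, 2.6814, 4.0068, 1.5219, 2.7828]

beam 1: φ=-135°, α=150°
  cosα=-0.8660 sinα=0.5000 | (2,3) | tMaxX 0.6120 tMaxY 0.8200 | tΔX 1.1547 tΔY 2.0000
    t=0.6120 [x] (1,3)
    t=0.8200 [y] (1,4)
    t=1.7667 [x] (0,4) — stop
  → r_1 = 1.7667
beam 2: φ=-90°, α=195°
  cosα=-0.9659 sinα=-0.2588 | (2,3) | tMaxX 0.5487 tMaxY 2.2796 | tΔX 1.0353 tΔY 3.8637
    t=0.5487 [x] (1,3)
    t=1.5840 [x] (0,3) — stop
  → r_2 = 1.5840
beam 3: φ=-45°, α=240°
  cosα=-0.5000 sinα=-0.8660 | (2,3) | tMaxX 1.0600 tMaxY 0.6813 | tΔX 2.0000 tΔY 1.1547
    t=0.6813 [y] (2,2)
    t=1.0600 [x] (1,2)
    t=1.8360 [y] (1,1)
    t=2.9907 [y] (1,0) — stop
  → r_3 = 2.9907
beam 4: φ=0°, α=285°
  cosα=0.2588 sinα=-0.9659 | (2,3) | tMaxX 1.8159 tMaxY 0.6108 | tΔX 3.8637 tΔY 1.0353
    t=0.6108 [y] (2,2)
    t=1.6461 [y] (2,1)
    t=1.8159 [x] (3,1)
    t=2.6814 [y] (3,0) — stop
  → r_4 = 2.6814
beam 5: φ=45°, α=330°
  cosα=0.8660 sinα=-0.5000 | (2,3) | tMaxX 0.5427 tMaxY 1.1800 | tΔX 1.1547 tΔY 2.0000
    t=0.5427 [x] (3,3)
    t=1.1800 [y] (3,2)
    t=1.6974 [x] (4,2)
    t=2.8521 [x] (5,2)
    t=3.1800 [y] (5,1)
    t=4.0068 [x] (6,1) — stop
  → r_5 = 4.0068
beam 6: φ=90°, α=15°
  cosα=0.9659 sinα=0.2588 | (2,3) | tMaxX 0.4866 tMaxY 1.5841 | tΔX 1.0353 tΔY 3.8637
    t=0.4866 [x] (3,3)
    t=1.5219 [x] (4,3) — stop
  → r_6 = 1.5219
beam 7: φ=135°, α=60°
  cosα=0.5000 sinα=0.8660 | (2,3) | tMaxX 0.9400 tMaxY 0.4734 | tΔX 2.0000 tΔY 1.1547
    t=0.4734 [y] (2,4)
    t=0.9400 [x] (3,4)
    t=1.6281 [y] (3,5)
    t=2.7828 [y] (3,6) — stop
  → r_7 = 2.7828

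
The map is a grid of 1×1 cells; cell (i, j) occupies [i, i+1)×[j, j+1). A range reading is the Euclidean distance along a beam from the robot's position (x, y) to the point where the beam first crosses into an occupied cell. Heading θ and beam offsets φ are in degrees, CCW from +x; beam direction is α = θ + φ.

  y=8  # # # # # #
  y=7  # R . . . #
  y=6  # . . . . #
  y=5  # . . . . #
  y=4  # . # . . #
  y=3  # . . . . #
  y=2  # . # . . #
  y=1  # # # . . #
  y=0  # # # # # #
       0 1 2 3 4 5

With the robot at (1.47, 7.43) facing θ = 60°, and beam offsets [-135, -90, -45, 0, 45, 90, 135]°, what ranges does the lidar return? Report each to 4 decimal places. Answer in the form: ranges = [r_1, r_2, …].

ranges = [2.5157, 4.0761, 2.2023, 0.6582, 0.5901, 0.5427, 0.4866]

beam 1: φ=-135°, α=285°
  dir = (cos 285°, sin 285°) = (0.2588, -0.9659); from cell (1,7)
  next x-line at t=2.0478, next y-line at t=0.4452; Δt_x=3.8637, Δt_y=1.0353
    y: enter (1,6) at t=0.4452
    y: enter (1,5) at t=1.4804
    x: enter (2,5) at t=2.0478
    y: enter (2,4) at t=2.5157 ← occupied
  → r_1 = 2.5157
beam 2: φ=-90°, α=330°
  dir = (cos 330°, sin 330°) = (0.8660, -0.5000); from cell (1,7)
  next x-line at t=0.6120, next y-line at t=0.8600; Δt_x=1.1547, Δt_y=2.0000
    x: enter (2,7) at t=0.6120
    y: enter (2,6) at t=0.8600
    x: enter (3,6) at t=1.7667
    y: enter (3,5) at t=2.8600
    x: enter (4,5) at t=2.9214
    x: enter (5,5) at t=4.0761 ← occupied
  → r_2 = 4.0761
beam 3: φ=-45°, α=15°
  dir = (cos 15°, sin 15°) = (0.9659, 0.2588); from cell (1,7)
  next x-line at t=0.5487, next y-line at t=2.2023; Δt_x=1.0353, Δt_y=3.8637
    x: enter (2,7) at t=0.5487
    x: enter (3,7) at t=1.5840
    y: enter (3,8) at t=2.2023 ← occupied
  → r_3 = 2.2023
beam 4: φ=0°, α=60°
  dir = (cos 60°, sin 60°) = (0.5000, 0.8660); from cell (1,7)
  next x-line at t=1.0600, next y-line at t=0.6582; Δt_x=2.0000, Δt_y=1.1547
    y: enter (1,8) at t=0.6582 ← occupied
  → r_4 = 0.6582
beam 5: φ=45°, α=105°
  dir = (cos 105°, sin 105°) = (-0.2588, 0.9659); from cell (1,7)
  next x-line at t=1.8159, next y-line at t=0.5901; Δt_x=3.8637, Δt_y=1.0353
    y: enter (1,8) at t=0.5901 ← occupied
  → r_5 = 0.5901
beam 6: φ=90°, α=150°
  dir = (cos 150°, sin 150°) = (-0.8660, 0.5000); from cell (1,7)
  next x-line at t=0.5427, next y-line at t=1.1400; Δt_x=1.1547, Δt_y=2.0000
    x: enter (0,7) at t=0.5427 ← occupied
  → r_6 = 0.5427
beam 7: φ=135°, α=195°
  dir = (cos 195°, sin 195°) = (-0.9659, -0.2588); from cell (1,7)
  next x-line at t=0.4866, next y-line at t=1.6614; Δt_x=1.0353, Δt_y=3.8637
    x: enter (0,7) at t=0.4866 ← occupied
  → r_7 = 0.4866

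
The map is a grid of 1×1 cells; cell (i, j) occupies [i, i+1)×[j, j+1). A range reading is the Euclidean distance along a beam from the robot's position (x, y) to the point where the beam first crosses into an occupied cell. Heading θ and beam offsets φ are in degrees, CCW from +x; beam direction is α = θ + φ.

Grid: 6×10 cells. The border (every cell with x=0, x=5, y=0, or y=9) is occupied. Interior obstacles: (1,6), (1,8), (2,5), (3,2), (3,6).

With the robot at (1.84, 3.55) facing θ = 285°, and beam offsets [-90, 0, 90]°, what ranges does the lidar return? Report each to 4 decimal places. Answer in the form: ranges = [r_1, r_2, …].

ranges = [0.8696, 2.6400, 3.2715]

beam 1: φ=-90°, α=195°
  direction (-0.9659, -0.2588); cell (1,3); t to first gridline: x 0.8696, y 2.1250 (then +1.0353 / +3.8637)
    (0,3) via x @ 0.8696  # hit
  → r_1 = 0.8696
beam 2: φ=0°, α=285°
  direction (0.2588, -0.9659); cell (1,3); t to first gridline: x 0.6182, y 0.5694 (then +3.8637 / +1.0353)
    (1,2) via y @ 0.5694
    (2,2) via x @ 0.6182
    (2,1) via y @ 1.6047
    (2,0) via y @ 2.6400  # hit
  → r_2 = 2.6400
beam 3: φ=90°, α=15°
  direction (0.9659, 0.2588); cell (1,3); t to first gridline: x 0.1656, y 1.7387 (then +1.0353 / +3.8637)
    (2,3) via x @ 0.1656
    (3,3) via x @ 1.2009
    (3,4) via y @ 1.7387
    (4,4) via x @ 2.2362
    (5,4) via x @ 3.2715  # hit
  → r_3 = 3.2715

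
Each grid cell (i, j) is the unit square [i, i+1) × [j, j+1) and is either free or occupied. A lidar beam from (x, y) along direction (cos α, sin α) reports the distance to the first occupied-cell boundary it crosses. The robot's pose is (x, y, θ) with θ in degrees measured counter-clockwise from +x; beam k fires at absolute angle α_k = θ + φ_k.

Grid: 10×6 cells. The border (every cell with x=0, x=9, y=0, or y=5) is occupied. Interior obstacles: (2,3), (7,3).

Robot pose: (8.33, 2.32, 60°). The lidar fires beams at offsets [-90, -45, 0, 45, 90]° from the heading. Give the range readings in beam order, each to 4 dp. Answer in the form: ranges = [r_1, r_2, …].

ranges = [0.7736, 0.6936, 1.3400, 1.2750, 1.3600]

beam 1: φ=-90°, α=330°
  direction (0.8660, -0.5000); cell (8,2); t to first gridline: x 0.7736, y 0.6400 (then +1.1547 / +2.0000)
    (8,1) via y @ 0.6400
    (9,1) via x @ 0.7736  # hit
  → r_1 = 0.7736
beam 2: φ=-45°, α=15°
  direction (0.9659, 0.2588); cell (8,2); t to first gridline: x 0.6936, y 2.6273 (then +1.0353 / +3.8637)
    (9,2) via x @ 0.6936  # hit
  → r_2 = 0.6936
beam 3: φ=0°, α=60°
  direction (0.5000, 0.8660); cell (8,2); t to first gridline: x 1.3400, y 0.7852 (then +2.0000 / +1.1547)
    (8,3) via y @ 0.7852
    (9,3) via x @ 1.3400  # hit
  → r_3 = 1.3400
beam 4: φ=45°, α=105°
  direction (-0.2588, 0.9659); cell (8,2); t to first gridline: x 1.2750, y 0.7040 (then +3.8637 / +1.0353)
    (8,3) via y @ 0.7040
    (7,3) via x @ 1.2750  # hit
  → r_4 = 1.2750
beam 5: φ=90°, α=150°
  direction (-0.8660, 0.5000); cell (8,2); t to first gridline: x 0.3811, y 1.3600 (then +1.1547 / +2.0000)
    (7,2) via x @ 0.3811
    (7,3) via y @ 1.3600  # hit
  → r_5 = 1.3600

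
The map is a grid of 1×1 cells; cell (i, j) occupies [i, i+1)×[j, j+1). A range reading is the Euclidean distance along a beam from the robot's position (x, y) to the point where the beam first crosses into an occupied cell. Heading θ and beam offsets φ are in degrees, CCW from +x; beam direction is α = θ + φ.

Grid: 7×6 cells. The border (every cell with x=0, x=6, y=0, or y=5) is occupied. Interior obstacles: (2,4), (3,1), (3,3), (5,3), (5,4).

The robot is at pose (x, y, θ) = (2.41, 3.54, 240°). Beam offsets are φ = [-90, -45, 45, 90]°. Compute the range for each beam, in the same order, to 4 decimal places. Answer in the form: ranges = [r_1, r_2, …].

beam 1: φ=-90°, α=150°
  direction (-0.8660, 0.5000); cell (2,3); t to first gridline: x 0.4734, y 0.9200 (then +1.1547 / +2.0000)
    (1,3) via x @ 0.4734
    (1,4) via y @ 0.9200
    (0,4) via x @ 1.6281  # hit
  → r_1 = 1.6281
beam 2: φ=-45°, α=195°
  direction (-0.9659, -0.2588); cell (2,3); t to first gridline: x 0.4245, y 2.0864 (then +1.0353 / +3.8637)
    (1,3) via x @ 0.4245
    (0,3) via x @ 1.4597  # hit
  → r_2 = 1.4597
beam 3: φ=45°, α=285°
  direction (0.2588, -0.9659); cell (2,3); t to first gridline: x 2.2796, y 0.5590 (then +3.8637 / +1.0353)
    (2,2) via y @ 0.5590
    (2,1) via y @ 1.5943
    (3,1) via x @ 2.2796  # hit
  → r_3 = 2.2796
beam 4: φ=90°, α=330°
  direction (0.8660, -0.5000); cell (2,3); t to first gridline: x 0.6813, y 1.0800 (then +1.1547 / +2.0000)
    (3,3) via x @ 0.6813  # hit
  → r_4 = 0.6813

ranges = [1.6281, 1.4597, 2.2796, 0.6813]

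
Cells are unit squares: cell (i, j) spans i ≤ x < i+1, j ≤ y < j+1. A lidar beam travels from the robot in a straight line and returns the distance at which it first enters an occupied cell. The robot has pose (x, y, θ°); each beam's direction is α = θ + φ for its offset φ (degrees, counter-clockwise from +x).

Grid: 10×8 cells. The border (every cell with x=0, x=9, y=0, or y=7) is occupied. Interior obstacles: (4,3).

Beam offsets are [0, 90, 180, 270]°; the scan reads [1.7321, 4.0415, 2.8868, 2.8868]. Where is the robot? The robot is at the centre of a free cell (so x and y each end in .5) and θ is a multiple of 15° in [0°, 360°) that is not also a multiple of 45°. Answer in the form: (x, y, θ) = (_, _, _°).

The pose lattice has 47·16 = 752 candidates. Test each by forward raycasting.
  (5.5, 5.5, 30°): beam 1 = 3.0000 ≠ 1.7321 ✗
  (7.5, 4.5, 165°): beam 1 = 6.7293 ≠ 1.7321 ✗
  (5.5, 2.5, 345°): beam 1 = 3.6235 ≠ 1.7321 ✗
  (7.5, 3.5, 120°): beam 1 = 4.0415 ≠ 1.7321 ✗
  …
  (6.5, 4.5, 210°): r_1=1.7321, r_2=4.0415, r_3=2.8868, r_4=2.8868 — all match ✓
No second candidate reproduces the full scan.

(x, y, θ) = (6.5, 4.5, 210°)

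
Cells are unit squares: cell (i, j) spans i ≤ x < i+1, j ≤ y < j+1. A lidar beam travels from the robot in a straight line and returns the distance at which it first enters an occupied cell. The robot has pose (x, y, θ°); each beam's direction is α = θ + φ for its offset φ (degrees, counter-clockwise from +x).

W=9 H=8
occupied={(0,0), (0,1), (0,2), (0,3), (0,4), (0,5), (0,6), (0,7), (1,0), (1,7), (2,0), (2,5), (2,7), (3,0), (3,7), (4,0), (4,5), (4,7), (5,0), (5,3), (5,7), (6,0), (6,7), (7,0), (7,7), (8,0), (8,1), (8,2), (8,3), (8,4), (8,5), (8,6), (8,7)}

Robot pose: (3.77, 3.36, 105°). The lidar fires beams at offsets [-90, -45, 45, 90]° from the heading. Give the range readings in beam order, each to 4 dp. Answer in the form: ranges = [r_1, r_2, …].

ranges = [1.2734, 1.8937, 3.1985, 2.8677]

beam 1: φ=-90°, α=15°
  cosα=0.9659 sinα=0.2588 | (3,3) | tMaxX 0.2381 tMaxY 2.4728 | tΔX 1.0353 tΔY 3.8637
    t=0.2381 [x] (4,3)
    t=1.2734 [x] (5,3) — stop
  → r_1 = 1.2734
beam 2: φ=-45°, α=60°
  cosα=0.5000 sinα=0.8660 | (3,3) | tMaxX 0.4600 tMaxY 0.7390 | tΔX 2.0000 tΔY 1.1547
    t=0.4600 [x] (4,3)
    t=0.7390 [y] (4,4)
    t=1.8937 [y] (4,5) — stop
  → r_2 = 1.8937
beam 3: φ=45°, α=150°
  cosα=-0.8660 sinα=0.5000 | (3,3) | tMaxX 0.8891 tMaxY 1.2800 | tΔX 1.1547 tΔY 2.0000
    t=0.8891 [x] (2,3)
    t=1.2800 [y] (2,4)
    t=2.0438 [x] (1,4)
    t=3.1985 [x] (0,4) — stop
  → r_3 = 3.1985
beam 4: φ=90°, α=195°
  cosα=-0.9659 sinα=-0.2588 | (3,3) | tMaxX 0.7972 tMaxY 1.3909 | tΔX 1.0353 tΔY 3.8637
    t=0.7972 [x] (2,3)
    t=1.3909 [y] (2,2)
    t=1.8324 [x] (1,2)
    t=2.8677 [x] (0,2) — stop
  → r_4 = 2.8677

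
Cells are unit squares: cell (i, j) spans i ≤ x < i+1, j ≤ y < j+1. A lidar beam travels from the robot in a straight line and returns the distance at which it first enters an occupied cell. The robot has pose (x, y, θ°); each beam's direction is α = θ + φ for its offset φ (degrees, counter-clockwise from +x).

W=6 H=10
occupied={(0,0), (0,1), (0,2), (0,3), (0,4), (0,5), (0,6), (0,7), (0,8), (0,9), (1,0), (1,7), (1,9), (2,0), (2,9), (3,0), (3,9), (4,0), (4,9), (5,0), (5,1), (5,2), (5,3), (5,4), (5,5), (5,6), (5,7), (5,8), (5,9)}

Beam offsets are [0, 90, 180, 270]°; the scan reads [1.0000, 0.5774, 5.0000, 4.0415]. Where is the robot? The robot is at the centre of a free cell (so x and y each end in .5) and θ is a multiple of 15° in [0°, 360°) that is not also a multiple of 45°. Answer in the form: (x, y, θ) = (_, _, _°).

Candidates: 31 free-cell centres × 16 headings = 496 poses. Raycast each; keep the one whose scan matches to 4 dp.
  (2.5, 6.5, 300°): beam 1 = 5.0000 ≠ 1.0000 ✗
  (4.5, 5.5, 75°): beam 1 = 1.9319 ≠ 1.0000 ✗
  (2.5, 1.5, 255°): beam 1 = 0.5176 ≠ 1.0000 ✗
  (3.5, 2.5, 195°): beam 1 = 2.5882 ≠ 1.0000 ✗
  (3.5, 7.5, 330°): beam 1 = 1.7321 ≠ 1.0000 ✗
  …
  (4.5, 3.5, 300°): r_1=1.0000, r_2=0.5774, r_3=5.0000, r_4=4.0415 — all match ✓
No second candidate reproduces the full scan.

(x, y, θ) = (4.5, 3.5, 300°)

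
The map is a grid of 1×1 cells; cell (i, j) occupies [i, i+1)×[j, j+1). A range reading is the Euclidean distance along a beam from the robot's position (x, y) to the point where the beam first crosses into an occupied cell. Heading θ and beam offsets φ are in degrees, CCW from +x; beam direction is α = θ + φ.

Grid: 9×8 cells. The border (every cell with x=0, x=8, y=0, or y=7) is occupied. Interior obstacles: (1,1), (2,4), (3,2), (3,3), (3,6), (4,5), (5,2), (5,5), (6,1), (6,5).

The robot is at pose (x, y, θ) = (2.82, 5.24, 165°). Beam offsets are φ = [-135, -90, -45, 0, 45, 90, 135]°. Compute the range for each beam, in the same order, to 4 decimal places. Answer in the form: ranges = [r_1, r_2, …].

beam 1: φ=-135°, α=30°
  d=(0.8660,0.5000)  start (2,5)  tX=0.2078 tY=1.5200  stride 1/|dx|=1.1547 1/|dy|=2.0000
    cross x-line → (3,5), t=0.2078
    cross x-line → (4,5), t=1.3625 (wall)
  → r_1 = 1.3625
beam 2: φ=-90°, α=75°
  d=(0.2588,0.9659)  start (2,5)  tX=0.6955 tY=0.7868  stride 1/|dx|=3.8637 1/|dy|=1.0353
    cross x-line → (3,5), t=0.6955
    cross y-line → (3,6), t=0.7868 (wall)
  → r_2 = 0.7868
beam 3: φ=-45°, α=120°
  d=(-0.5000,0.8660)  start (2,5)  tX=1.6400 tY=0.8776  stride 1/|dx|=2.0000 1/|dy|=1.1547
    cross y-line → (2,6), t=0.8776
    cross x-line → (1,6), t=1.6400
    cross y-line → (1,7), t=2.0323 (wall)
  → r_3 = 2.0323
beam 4: φ=0°, α=165°
  d=(-0.9659,0.2588)  start (2,5)  tX=0.8489 tY=2.9364  stride 1/|dx|=1.0353 1/|dy|=3.8637
    cross x-line → (1,5), t=0.8489
    cross x-line → (0,5), t=1.8842 (wall)
  → r_4 = 1.8842
beam 5: φ=45°, α=210°
  d=(-0.8660,-0.5000)  start (2,5)  tX=0.9469 tY=0.4800  stride 1/|dx|=1.1547 1/|dy|=2.0000
    cross y-line → (2,4), t=0.4800 (wall)
  → r_5 = 0.4800
beam 6: φ=90°, α=255°
  d=(-0.2588,-0.9659)  start (2,5)  tX=3.1682 tY=0.2485  stride 1/|dx|=3.8637 1/|dy|=1.0353
    cross y-line → (2,4), t=0.2485 (wall)
  → r_6 = 0.2485
beam 7: φ=135°, α=300°
  d=(0.5000,-0.8660)  start (2,5)  tX=0.3600 tY=0.2771  stride 1/|dx|=2.0000 1/|dy|=1.1547
    cross y-line → (2,4), t=0.2771 (wall)
  → r_7 = 0.2771

ranges = [1.3625, 0.7868, 2.0323, 1.8842, 0.4800, 0.2485, 0.2771]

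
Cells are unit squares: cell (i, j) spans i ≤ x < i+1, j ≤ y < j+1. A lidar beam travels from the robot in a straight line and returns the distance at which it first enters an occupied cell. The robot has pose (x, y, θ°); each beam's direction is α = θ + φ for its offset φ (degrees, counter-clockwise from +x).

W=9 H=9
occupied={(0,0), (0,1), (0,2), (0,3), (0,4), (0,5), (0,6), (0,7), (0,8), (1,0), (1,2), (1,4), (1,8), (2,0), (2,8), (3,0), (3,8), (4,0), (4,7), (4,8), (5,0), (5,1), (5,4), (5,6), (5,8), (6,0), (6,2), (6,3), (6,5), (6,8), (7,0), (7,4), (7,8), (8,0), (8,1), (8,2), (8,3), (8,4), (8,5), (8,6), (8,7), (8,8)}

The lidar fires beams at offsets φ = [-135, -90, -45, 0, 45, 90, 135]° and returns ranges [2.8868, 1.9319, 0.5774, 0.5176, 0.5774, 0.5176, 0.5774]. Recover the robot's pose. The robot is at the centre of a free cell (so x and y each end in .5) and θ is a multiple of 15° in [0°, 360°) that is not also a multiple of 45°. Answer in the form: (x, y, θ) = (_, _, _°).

Candidates: 39 free-cell centres × 16 headings = 624 poses. Raycast each; keep the one whose scan matches to 4 dp.
  (5.5, 7.5, 210°): beam 1 = 0.5176 ≠ 2.8868 ✗
  (2.5, 2.5, 240°): beam 1 = 1.9319 ≠ 2.8868 ✗
  (7.5, 6.5, 300°): beam 1 = 1.5529 ≠ 2.8868 ✗
  (2.5, 5.5, 15°): beam 1 = 1.0000 ≠ 2.8868 ✗
  (2.5, 1.5, 75°): beam 1 = 0.5774 ≠ 2.8868 ✗
  …
  (5.5, 7.5, 105°): r_1=2.8868, r_2=1.9319, r_3=0.5774, r_4=0.5176, r_5=0.5774, r_6=0.5176, r_7=0.5774 — all match ✓
Unique over the lattice → pose = (5.5, 7.5, 105°).

(x, y, θ) = (5.5, 7.5, 105°)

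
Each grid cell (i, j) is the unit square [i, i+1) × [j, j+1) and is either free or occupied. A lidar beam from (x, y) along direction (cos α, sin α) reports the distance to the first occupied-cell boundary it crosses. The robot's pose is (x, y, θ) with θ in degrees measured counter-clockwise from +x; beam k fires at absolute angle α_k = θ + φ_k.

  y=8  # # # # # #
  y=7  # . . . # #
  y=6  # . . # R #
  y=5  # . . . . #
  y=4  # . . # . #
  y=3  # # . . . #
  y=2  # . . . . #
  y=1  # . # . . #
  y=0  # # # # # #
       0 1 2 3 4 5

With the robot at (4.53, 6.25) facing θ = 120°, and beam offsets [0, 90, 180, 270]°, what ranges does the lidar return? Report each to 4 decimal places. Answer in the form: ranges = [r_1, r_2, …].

beam 1: φ=0°, α=120°
  d=(-0.5000,0.8660)  start (4,6)  tX=1.0600 tY=0.8660  stride 1/|dx|=2.0000 1/|dy|=1.1547
    cross y-line → (4,7), t=0.8660 (wall)
  → r_1 = 0.8660
beam 2: φ=90°, α=210°
  d=(-0.8660,-0.5000)  start (4,6)  tX=0.6120 tY=0.5000  stride 1/|dx|=1.1547 1/|dy|=2.0000
    cross y-line → (4,5), t=0.5000
    cross x-line → (3,5), t=0.6120
    cross x-line → (2,5), t=1.7667
    cross y-line → (2,4), t=2.5000
    cross x-line → (1,4), t=2.9214
    cross x-line → (0,4), t=4.0761 (wall)
  → r_2 = 4.0761
beam 3: φ=180°, α=300°
  d=(0.5000,-0.8660)  start (4,6)  tX=0.9400 tY=0.2887  stride 1/|dx|=2.0000 1/|dy|=1.1547
    cross y-line → (4,5), t=0.2887
    cross x-line → (5,5), t=0.9400 (wall)
  → r_3 = 0.9400
beam 4: φ=270°, α=30°
  d=(0.8660,0.5000)  start (4,6)  tX=0.5427 tY=1.5000  stride 1/|dx|=1.1547 1/|dy|=2.0000
    cross x-line → (5,6), t=0.5427 (wall)
  → r_4 = 0.5427

ranges = [0.8660, 4.0761, 0.9400, 0.5427]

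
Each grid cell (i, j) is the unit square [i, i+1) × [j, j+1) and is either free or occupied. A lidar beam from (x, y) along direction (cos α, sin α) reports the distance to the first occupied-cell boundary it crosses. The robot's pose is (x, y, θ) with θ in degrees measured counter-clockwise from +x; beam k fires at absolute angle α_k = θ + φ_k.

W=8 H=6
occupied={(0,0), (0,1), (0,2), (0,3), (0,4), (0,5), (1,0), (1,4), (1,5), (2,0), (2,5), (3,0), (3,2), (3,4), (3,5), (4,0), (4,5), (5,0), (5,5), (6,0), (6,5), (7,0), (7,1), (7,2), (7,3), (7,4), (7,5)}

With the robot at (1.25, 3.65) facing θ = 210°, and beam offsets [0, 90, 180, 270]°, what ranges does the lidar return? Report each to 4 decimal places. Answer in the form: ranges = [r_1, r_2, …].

beam 1: φ=0°, α=210°
  d=(-0.8660,-0.5000)  start (1,3)  tX=0.2887 tY=1.3000  stride 1/|dx|=1.1547 1/|dy|=2.0000
    cross x-line → (0,3), t=0.2887 (wall)
  → r_1 = 0.2887
beam 2: φ=90°, α=300°
  d=(0.5000,-0.8660)  start (1,3)  tX=1.5000 tY=0.7506  stride 1/|dx|=2.0000 1/|dy|=1.1547
    cross y-line → (1,2), t=0.7506
    cross x-line → (2,2), t=1.5000
    cross y-line → (2,1), t=1.9053
    cross y-line → (2,0), t=3.0600 (wall)
  → r_2 = 3.0600
beam 3: φ=180°, α=30°
  d=(0.8660,0.5000)  start (1,3)  tX=0.8660 tY=0.7000  stride 1/|dx|=1.1547 1/|dy|=2.0000
    cross y-line → (1,4), t=0.7000 (wall)
  → r_3 = 0.7000
beam 4: φ=270°, α=120°
  d=(-0.5000,0.8660)  start (1,3)  tX=0.5000 tY=0.4041  stride 1/|dx|=2.0000 1/|dy|=1.1547
    cross y-line → (1,4), t=0.4041 (wall)
  → r_4 = 0.4041

ranges = [0.2887, 3.0600, 0.7000, 0.4041]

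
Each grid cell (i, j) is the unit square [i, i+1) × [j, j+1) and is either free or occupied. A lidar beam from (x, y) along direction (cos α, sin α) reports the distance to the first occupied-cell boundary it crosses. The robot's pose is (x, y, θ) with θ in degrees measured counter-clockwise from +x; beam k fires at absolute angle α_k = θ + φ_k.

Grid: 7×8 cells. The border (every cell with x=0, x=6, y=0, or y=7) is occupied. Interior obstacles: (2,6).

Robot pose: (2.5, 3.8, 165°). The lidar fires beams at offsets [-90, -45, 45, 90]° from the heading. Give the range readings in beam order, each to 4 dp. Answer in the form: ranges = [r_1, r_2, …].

ranges = [3.3129, 3.0000, 1.7321, 2.8988]

beam 1: φ=-90°, α=75°
  dir = (cos 75°, sin 75°) = (0.2588, 0.9659); from cell (2,3)
  next x-line at t=1.9319, next y-line at t=0.2071; Δt_x=3.8637, Δt_y=1.0353
    y: enter (2,4) at t=0.2071
    y: enter (2,5) at t=1.2423
    x: enter (3,5) at t=1.9319
    y: enter (3,6) at t=2.2776
    y: enter (3,7) at t=3.3129 ← occupied
  → r_1 = 3.3129
beam 2: φ=-45°, α=120°
  dir = (cos 120°, sin 120°) = (-0.5000, 0.8660); from cell (2,3)
  next x-line at t=1.0000, next y-line at t=0.2309; Δt_x=2.0000, Δt_y=1.1547
    y: enter (2,4) at t=0.2309
    x: enter (1,4) at t=1.0000
    y: enter (1,5) at t=1.3856
    y: enter (1,6) at t=2.5403
    x: enter (0,6) at t=3.0000 ← occupied
  → r_2 = 3.0000
beam 3: φ=45°, α=210°
  dir = (cos 210°, sin 210°) = (-0.8660, -0.5000); from cell (2,3)
  next x-line at t=0.5774, next y-line at t=1.6000; Δt_x=1.1547, Δt_y=2.0000
    x: enter (1,3) at t=0.5774
    y: enter (1,2) at t=1.6000
    x: enter (0,2) at t=1.7321 ← occupied
  → r_3 = 1.7321
beam 4: φ=90°, α=255°
  dir = (cos 255°, sin 255°) = (-0.2588, -0.9659); from cell (2,3)
  next x-line at t=1.9319, next y-line at t=0.8282; Δt_x=3.8637, Δt_y=1.0353
    y: enter (2,2) at t=0.8282
    y: enter (2,1) at t=1.8635
    x: enter (1,1) at t=1.9319
    y: enter (1,0) at t=2.8988 ← occupied
  → r_4 = 2.8988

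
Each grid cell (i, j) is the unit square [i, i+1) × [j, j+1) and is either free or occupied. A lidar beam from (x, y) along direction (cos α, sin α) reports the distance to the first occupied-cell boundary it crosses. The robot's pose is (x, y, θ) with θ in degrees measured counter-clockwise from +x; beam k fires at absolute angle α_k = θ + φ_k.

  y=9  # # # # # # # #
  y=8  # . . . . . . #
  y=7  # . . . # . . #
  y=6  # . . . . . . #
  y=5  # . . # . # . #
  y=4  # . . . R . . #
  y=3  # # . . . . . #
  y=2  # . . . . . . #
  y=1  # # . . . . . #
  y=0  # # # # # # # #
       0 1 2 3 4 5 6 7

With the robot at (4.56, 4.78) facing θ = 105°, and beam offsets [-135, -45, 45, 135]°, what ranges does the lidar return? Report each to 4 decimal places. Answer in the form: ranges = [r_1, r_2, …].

beam 1: φ=-135°, α=330°
  cosα=0.8660 sinα=-0.5000 | (4,4) | tMaxX 0.5081 tMaxY 1.5600 | tΔX 1.1547 tΔY 2.0000
    t=0.5081 [x] (5,4)
    t=1.5600 [y] (5,3)
    t=1.6628 [x] (6,3)
    t=2.8175 [x] (7,3) — stop
  → r_1 = 2.8175
beam 2: φ=-45°, α=60°
  cosα=0.5000 sinα=0.8660 | (4,4) | tMaxX 0.8800 tMaxY 0.2540 | tΔX 2.0000 tΔY 1.1547
    t=0.2540 [y] (4,5)
    t=0.8800 [x] (5,5) — stop
  → r_2 = 0.8800
beam 3: φ=45°, α=150°
  cosα=-0.8660 sinα=0.5000 | (4,4) | tMaxX 0.6466 tMaxY 0.4400 | tΔX 1.1547 tΔY 2.0000
    t=0.4400 [y] (4,5)
    t=0.6466 [x] (3,5) — stop
  → r_3 = 0.6466
beam 4: φ=135°, α=240°
  cosα=-0.5000 sinα=-0.8660 | (4,4) | tMaxX 1.1200 tMaxY 0.9007 | tΔX 2.0000 tΔY 1.1547
    t=0.9007 [y] (4,3)
    t=1.1200 [x] (3,3)
    t=2.0554 [y] (3,2)
    t=3.1200 [x] (2,2)
    t=3.2101 [y] (2,1)
    t=4.3648 [y] (2,0) — stop
  → r_4 = 4.3648

ranges = [2.8175, 0.8800, 0.6466, 4.3648]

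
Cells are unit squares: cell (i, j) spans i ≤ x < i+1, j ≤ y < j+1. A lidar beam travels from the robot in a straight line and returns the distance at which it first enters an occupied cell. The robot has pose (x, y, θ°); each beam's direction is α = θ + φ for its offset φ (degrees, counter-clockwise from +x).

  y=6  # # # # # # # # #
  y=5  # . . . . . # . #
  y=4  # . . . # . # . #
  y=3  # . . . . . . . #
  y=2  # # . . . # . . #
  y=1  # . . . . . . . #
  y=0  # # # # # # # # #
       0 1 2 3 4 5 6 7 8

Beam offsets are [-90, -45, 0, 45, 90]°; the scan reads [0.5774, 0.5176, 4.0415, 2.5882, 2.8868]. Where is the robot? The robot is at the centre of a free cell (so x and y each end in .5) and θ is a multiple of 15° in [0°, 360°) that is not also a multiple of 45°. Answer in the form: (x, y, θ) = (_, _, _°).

(x, y, θ) = (4.5, 3.5, 150°)

Candidates: 30 free-cell centres × 16 headings = 480 poses. Raycast each; keep the one whose scan matches to 4 dp.
  (2.5, 4.5, 30°): beam 1 = 4.0415 ≠ 0.5774 ✗
  (7.5, 5.5, 240°): beam 3 = 1.0000 ≠ 4.0415 ✗
  (3.5, 3.5, 255°): beam 1 = 2.5882 ≠ 0.5774 ✗
  (3.5, 4.5, 255°): beam 1 = 2.5882 ≠ 0.5774 ✗
  …
  (4.5, 3.5, 150°): r_1=0.5774, r_2=0.5176, r_3=4.0415, r_4=2.5882, r_5=2.8868 — all match ✓
Only this pose fits every beam.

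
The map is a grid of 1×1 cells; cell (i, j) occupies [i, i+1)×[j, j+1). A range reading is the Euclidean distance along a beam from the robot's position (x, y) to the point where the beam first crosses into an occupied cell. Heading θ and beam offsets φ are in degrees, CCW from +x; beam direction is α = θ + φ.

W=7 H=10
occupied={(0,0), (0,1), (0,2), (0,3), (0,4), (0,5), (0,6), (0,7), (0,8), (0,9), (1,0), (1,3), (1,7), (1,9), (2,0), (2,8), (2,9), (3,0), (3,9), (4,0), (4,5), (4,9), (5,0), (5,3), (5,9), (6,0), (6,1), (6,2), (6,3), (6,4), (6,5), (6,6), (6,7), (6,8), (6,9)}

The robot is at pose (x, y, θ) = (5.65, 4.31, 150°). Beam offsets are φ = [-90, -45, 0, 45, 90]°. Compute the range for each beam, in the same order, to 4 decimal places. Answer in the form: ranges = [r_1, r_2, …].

beam 1: φ=-90°, α=60°
  dir = (cos 60°, sin 60°) = (0.5000, 0.8660); from cell (5,4)
  next x-line at t=0.7000, next y-line at t=0.7967; Δt_x=2.0000, Δt_y=1.1547
    x: enter (6,4) at t=0.7000 ← occupied
  → r_1 = 0.7000
beam 2: φ=-45°, α=105°
  dir = (cos 105°, sin 105°) = (-0.2588, 0.9659); from cell (5,4)
  next x-line at t=2.5114, next y-line at t=0.7143; Δt_x=3.8637, Δt_y=1.0353
    y: enter (5,5) at t=0.7143
    y: enter (5,6) at t=1.7496
    x: enter (4,6) at t=2.5114
    y: enter (4,7) at t=2.7849
    y: enter (4,8) at t=3.8202
    y: enter (4,9) at t=4.8554 ← occupied
  → r_2 = 4.8554
beam 3: φ=0°, α=150°
  dir = (cos 150°, sin 150°) = (-0.8660, 0.5000); from cell (5,4)
  next x-line at t=0.7506, next y-line at t=1.3800; Δt_x=1.1547, Δt_y=2.0000
    x: enter (4,4) at t=0.7506
    y: enter (4,5) at t=1.3800 ← occupied
  → r_3 = 1.3800
beam 4: φ=45°, α=195°
  dir = (cos 195°, sin 195°) = (-0.9659, -0.2588); from cell (5,4)
  next x-line at t=0.6729, next y-line at t=1.1977; Δt_x=1.0353, Δt_y=3.8637
    x: enter (4,4) at t=0.6729
    y: enter (4,3) at t=1.1977
    x: enter (3,3) at t=1.7082
    x: enter (2,3) at t=2.7435
    x: enter (1,3) at t=3.7788 ← occupied
  → r_4 = 3.7788
beam 5: φ=90°, α=240°
  dir = (cos 240°, sin 240°) = (-0.5000, -0.8660); from cell (5,4)
  next x-line at t=1.3000, next y-line at t=0.3580; Δt_x=2.0000, Δt_y=1.1547
    y: enter (5,3) at t=0.3580 ← occupied
  → r_5 = 0.3580

ranges = [0.7000, 4.8554, 1.3800, 3.7788, 0.3580]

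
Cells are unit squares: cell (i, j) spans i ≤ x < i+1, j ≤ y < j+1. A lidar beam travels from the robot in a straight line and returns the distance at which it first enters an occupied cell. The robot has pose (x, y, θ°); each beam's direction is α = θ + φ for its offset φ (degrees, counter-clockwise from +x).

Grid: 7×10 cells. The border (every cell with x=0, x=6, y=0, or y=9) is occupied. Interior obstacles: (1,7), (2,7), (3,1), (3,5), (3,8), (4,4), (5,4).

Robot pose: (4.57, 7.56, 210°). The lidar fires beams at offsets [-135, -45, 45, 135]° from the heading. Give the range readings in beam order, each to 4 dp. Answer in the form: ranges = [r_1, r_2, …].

ranges = [1.4908, 1.6254, 2.2023, 1.4804]

beam 1: φ=-135°, α=75°
  dir = (cos 75°, sin 75°) = (0.2588, 0.9659); from cell (4,7)
  next x-line at t=1.6614, next y-line at t=0.4555; Δt_x=3.8637, Δt_y=1.0353
    y: enter (4,8) at t=0.4555
    y: enter (4,9) at t=1.4908 ← occupied
  → r_1 = 1.4908
beam 2: φ=-45°, α=165°
  dir = (cos 165°, sin 165°) = (-0.9659, 0.2588); from cell (4,7)
  next x-line at t=0.5901, next y-line at t=1.7000; Δt_x=1.0353, Δt_y=3.8637
    x: enter (3,7) at t=0.5901
    x: enter (2,7) at t=1.6254 ← occupied
  → r_2 = 1.6254
beam 3: φ=45°, α=255°
  dir = (cos 255°, sin 255°) = (-0.2588, -0.9659); from cell (4,7)
  next x-line at t=2.2023, next y-line at t=0.5798; Δt_x=3.8637, Δt_y=1.0353
    y: enter (4,6) at t=0.5798
    y: enter (4,5) at t=1.6150
    x: enter (3,5) at t=2.2023 ← occupied
  → r_3 = 2.2023
beam 4: φ=135°, α=345°
  dir = (cos 345°, sin 345°) = (0.9659, -0.2588); from cell (4,7)
  next x-line at t=0.4452, next y-line at t=2.1637; Δt_x=1.0353, Δt_y=3.8637
    x: enter (5,7) at t=0.4452
    x: enter (6,7) at t=1.4804 ← occupied
  → r_4 = 1.4804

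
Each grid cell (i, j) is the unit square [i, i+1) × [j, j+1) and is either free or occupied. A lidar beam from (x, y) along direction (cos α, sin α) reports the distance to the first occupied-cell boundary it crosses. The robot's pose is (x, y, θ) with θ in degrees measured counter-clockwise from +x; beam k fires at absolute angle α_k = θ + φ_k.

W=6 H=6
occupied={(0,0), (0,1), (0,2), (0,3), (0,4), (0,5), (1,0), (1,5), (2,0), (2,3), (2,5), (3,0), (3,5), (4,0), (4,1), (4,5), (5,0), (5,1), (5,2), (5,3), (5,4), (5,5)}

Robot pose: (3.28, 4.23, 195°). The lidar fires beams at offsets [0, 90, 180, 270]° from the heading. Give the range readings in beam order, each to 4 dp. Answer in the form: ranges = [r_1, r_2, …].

ranges = [0.8887, 2.7819, 1.7807, 0.7972]

beam 1: φ=0°, α=195°
  d=(-0.9659,-0.2588)  start (3,4)  tX=0.2899 tY=0.8887  stride 1/|dx|=1.0353 1/|dy|=3.8637
    cross x-line → (2,4), t=0.2899
    cross y-line → (2,3), t=0.8887 (wall)
  → r_1 = 0.8887
beam 2: φ=90°, α=285°
  d=(0.2588,-0.9659)  start (3,4)  tX=2.7819 tY=0.2381  stride 1/|dx|=3.8637 1/|dy|=1.0353
    cross y-line → (3,3), t=0.2381
    cross y-line → (3,2), t=1.2734
    cross y-line → (3,1), t=2.3087
    cross x-line → (4,1), t=2.7819 (wall)
  → r_2 = 2.7819
beam 3: φ=180°, α=15°
  d=(0.9659,0.2588)  start (3,4)  tX=0.7454 tY=2.9751  stride 1/|dx|=1.0353 1/|dy|=3.8637
    cross x-line → (4,4), t=0.7454
    cross x-line → (5,4), t=1.7807 (wall)
  → r_3 = 1.7807
beam 4: φ=270°, α=105°
  d=(-0.2588,0.9659)  start (3,4)  tX=1.0818 tY=0.7972  stride 1/|dx|=3.8637 1/|dy|=1.0353
    cross y-line → (3,5), t=0.7972 (wall)
  → r_4 = 0.7972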